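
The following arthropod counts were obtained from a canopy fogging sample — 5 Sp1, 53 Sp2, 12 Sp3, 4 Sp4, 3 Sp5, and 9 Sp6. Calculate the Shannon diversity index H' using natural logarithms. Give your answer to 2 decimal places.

1.23

Total N = 5+53+12+4+3+9 = 86, so the proportions are 0.0581, 0.6163, 0.1395, 0.0465, 0.0349, 0.1047 (working shown to 4 dp, full precision carried).
Each pᵢ ln pᵢ term: 0.0581×(-2.8449)=-0.1654, 0.6163×(-0.4841)=-0.2983, 0.1395×(-1.9694)=-0.2748, 0.0465×(-3.0681)=-0.1427, 0.0349×(-3.3557)=-0.1171, 0.1047×(-2.2571)=-0.2362.
Sum = -1.2345, so H' = 1.23.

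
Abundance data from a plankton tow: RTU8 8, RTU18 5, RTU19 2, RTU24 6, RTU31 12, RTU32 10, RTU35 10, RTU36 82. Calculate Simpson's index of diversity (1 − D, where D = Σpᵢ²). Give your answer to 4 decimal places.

Total N = 8+5+2+6+12+10+10+82 = 135, so the proportions are 0.059259, 0.037037, 0.014815, 0.044444, 0.088889, 0.074074, 0.074074, 0.607407 (working shown to 6 dp, full precision carried).
D = 0.059259² + 0.037037² + 0.014815² + 0.044444² + 0.088889² + 0.074074² + 0.074074² + 0.607407² = 0.003512 + 0.001372 + 0.000219 + 0.001975 + 0.007901 + 0.005487 + 0.005487 + 0.368944 = 0.394897.
So 1 − D = 0.605103, i.e. 0.6051 to 4 decimal places.

0.6051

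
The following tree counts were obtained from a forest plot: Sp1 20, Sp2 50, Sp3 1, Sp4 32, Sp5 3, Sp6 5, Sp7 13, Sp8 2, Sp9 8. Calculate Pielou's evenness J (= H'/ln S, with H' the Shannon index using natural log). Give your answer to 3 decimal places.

Total N = 20+50+1+32+3+5+13+2+8 = 134, so the proportions are 0.14925, 0.37313, 0.00746, 0.23881, 0.02239, 0.03731, 0.09701, 0.01493, 0.0597 (working shown to 5 dp, full precision carried).
H' = −Σ pᵢ ln pᵢ = −((-0.28390) + (-0.36784) + (-0.03655) + (-0.34199) + (-0.08506) + (-0.12270) + (-0.22633) + (-0.06276) + (-0.16826)) = 1.69539.
With S = 9 species, ln S = 2.19722, so J = 1.69539/2.19722 = 0.77160, i.e. 0.772 to 3 decimal places.

0.772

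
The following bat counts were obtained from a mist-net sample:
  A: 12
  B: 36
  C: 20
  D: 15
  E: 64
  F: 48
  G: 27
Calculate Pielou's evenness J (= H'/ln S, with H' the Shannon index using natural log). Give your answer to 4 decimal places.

Total N = 12+36+20+15+64+48+27 = 222, so the proportions are 0.054054, 0.162162, 0.09009, 0.067568, 0.288288, 0.216216, 0.121622 (working shown to 6 dp, full precision carried).
H' = −Σ pᵢ ln pᵢ = −((-0.157717) + (-0.294999) + (-0.216842) + (-0.182069) + (-0.358571) + (-0.331130) + (-0.256237)) = 1.797566.
With S = 7 species, ln S = 1.945910, so J = 1.797566/1.945910 = 0.923766, i.e. 0.9238 to 4 decimal places.

0.9238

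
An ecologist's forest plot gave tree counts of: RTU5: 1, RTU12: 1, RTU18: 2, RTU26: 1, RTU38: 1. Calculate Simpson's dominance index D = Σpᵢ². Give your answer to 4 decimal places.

Total N = 1+1+2+1+1 = 6, so the proportions are 0.166667, 0.166667, 0.333333, 0.166667, 0.166667 (working shown to 6 dp, full precision carried).
D = 0.166667² + 0.166667² + 0.333333² + 0.166667² + 0.166667² = 0.027778 + 0.027778 + 0.111111 + 0.027778 + 0.027778 = 0.222222.
To 4 decimal places, D = 0.2222.

0.2222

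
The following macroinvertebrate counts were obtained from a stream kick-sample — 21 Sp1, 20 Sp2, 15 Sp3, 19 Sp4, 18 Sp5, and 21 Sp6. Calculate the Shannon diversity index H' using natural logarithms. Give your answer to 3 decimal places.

Total N = 21+20+15+19+18+21 = 114, so the proportions are 0.18421, 0.17544, 0.13158, 0.16667, 0.15789, 0.18421 (working shown to 5 dp, full precision carried).
Each pᵢ ln pᵢ term: 0.18421×(-1.69168)=-0.31162, 0.17544×(-1.74047)=-0.30534, 0.13158×(-2.02815)=-0.26686, 0.16667×(-1.79176)=-0.29863, 0.15789×(-1.84583)=-0.29145, 0.18421×(-1.69168)=-0.31162.
Sum = -1.78553, so H' = 1.786.

1.786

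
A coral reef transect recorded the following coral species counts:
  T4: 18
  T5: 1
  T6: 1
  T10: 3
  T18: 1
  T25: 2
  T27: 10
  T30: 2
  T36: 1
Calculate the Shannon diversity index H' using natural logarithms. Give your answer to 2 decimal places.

1.58

Total N = 18+1+1+3+1+2+10+2+1 = 39, so the proportions are 0.4615, 0.0256, 0.0256, 0.0769, 0.0256, 0.0513, 0.2564, 0.0513, 0.0256 (working shown to 4 dp, full precision carried).
Each pᵢ ln pᵢ term: 0.4615×(-0.7732)=-0.3569, 0.0256×(-3.6636)=-0.0939, 0.0256×(-3.6636)=-0.0939, 0.0769×(-2.5649)=-0.1973, 0.0256×(-3.6636)=-0.0939, 0.0513×(-2.9704)=-0.1523, 0.2564×(-1.3610)=-0.3490, 0.0513×(-2.9704)=-0.1523, 0.0256×(-3.6636)=-0.0939.
Sum = -1.5835, so H' = 1.58.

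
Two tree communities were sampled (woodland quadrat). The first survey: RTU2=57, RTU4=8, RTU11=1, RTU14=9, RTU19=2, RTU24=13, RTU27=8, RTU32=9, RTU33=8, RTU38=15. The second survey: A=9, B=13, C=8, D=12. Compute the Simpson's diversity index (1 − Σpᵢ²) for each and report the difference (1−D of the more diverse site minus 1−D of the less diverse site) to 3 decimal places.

0.023

The first survey: N=130, proportions 0.438462, 0.061538, 0.007692, 0.069231, 0.015385, 0.1, 0.061538, 0.069231, 0.061538, 0.115385, giving 1−D = 0.763195 (working shown to 6 dp, full precision carried).
The second survey: N=42, proportions 0.214286, 0.309524, 0.190476, 0.285714, giving 1−D = 0.740363.
Difference = |0.763195 − 0.740363| = 0.022832, i.e. 0.023 to 3 decimal places.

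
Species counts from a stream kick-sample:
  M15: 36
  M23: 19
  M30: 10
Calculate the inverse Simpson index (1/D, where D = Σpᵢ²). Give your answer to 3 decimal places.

Total N = 36+19+10 = 65, so the proportions are 0.553846, 0.292308, 0.153846 (working shown to 6 dp, full precision carried).
D = 0.553846² + 0.292308² + 0.153846² = 0.306746 + 0.085444 + 0.023669 = 0.415858.
So 1/D = 2.40467, i.e. 2.405 to 3 decimal places.

2.405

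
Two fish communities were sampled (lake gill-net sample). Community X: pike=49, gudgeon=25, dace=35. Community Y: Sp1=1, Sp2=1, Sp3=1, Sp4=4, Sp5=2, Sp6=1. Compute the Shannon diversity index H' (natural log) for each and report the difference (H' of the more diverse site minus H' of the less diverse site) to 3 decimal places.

Community X: N=109, proportions 0.449541, 0.229358, 0.321101, giving H' = 1.061914 (working shown to 6 dp, full precision carried).
Community Y: N=10, proportions 0.1, 0.1, 0.1, 0.4, 0.2, 0.1, giving H' = 1.609438.
Difference = |1.061914 − 1.609438| = 0.547524, i.e. 0.548 to 3 decimal places.

0.548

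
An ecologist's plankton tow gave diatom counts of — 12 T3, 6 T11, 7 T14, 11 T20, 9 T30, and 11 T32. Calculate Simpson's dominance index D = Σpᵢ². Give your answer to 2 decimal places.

Total N = 12+6+7+11+9+11 = 56, so the proportions are 0.2143, 0.1071, 0.125, 0.1964, 0.1607, 0.1964 (working shown to 4 dp, full precision carried).
D = 0.2143² + 0.1071² + 0.125² + 0.1964² + 0.1607² + 0.1964² = 0.0459 + 0.0115 + 0.0156 + 0.0386 + 0.0258 + 0.0386 = 0.1760.
To 2 decimal places, D = 0.18.

0.18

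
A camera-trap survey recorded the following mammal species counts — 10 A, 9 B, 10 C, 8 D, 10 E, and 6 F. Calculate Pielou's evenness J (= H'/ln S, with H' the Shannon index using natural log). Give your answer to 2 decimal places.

0.99

Total N = 10+9+10+8+10+6 = 53, so the proportions are 0.1887, 0.1698, 0.1887, 0.1509, 0.1887, 0.1132 (working shown to 4 dp, full precision carried).
H' = −Σ pᵢ ln pᵢ = −((-0.3147) + (-0.3011) + (-0.3147) + (-0.2854) + (-0.3147) + (-0.2466)) = 1.7771.
With S = 6 species, ln S = 1.7918, so J = 1.7771/1.7918 = 0.9918, i.e. 0.99 to 2 decimal places.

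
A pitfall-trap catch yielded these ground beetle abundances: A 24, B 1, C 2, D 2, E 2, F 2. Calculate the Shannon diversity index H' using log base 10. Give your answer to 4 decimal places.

Total N = 24+1+2+2+2+2 = 33, so the proportions are 0.727273, 0.030303, 0.060606, 0.060606, 0.060606, 0.060606 (working shown to 6 dp, full precision carried).
Each pᵢ log₁₀ pᵢ term: 0.727273×(-0.138303)=-0.100584, 0.030303×(-1.518514)=-0.046016, 0.060606×(-1.217484)=-0.073787, 0.060606×(-1.217484)=-0.073787, 0.060606×(-1.217484)=-0.073787, 0.060606×(-1.217484)=-0.073787.
Sum = -0.441747, so H' = 0.4417.

0.4417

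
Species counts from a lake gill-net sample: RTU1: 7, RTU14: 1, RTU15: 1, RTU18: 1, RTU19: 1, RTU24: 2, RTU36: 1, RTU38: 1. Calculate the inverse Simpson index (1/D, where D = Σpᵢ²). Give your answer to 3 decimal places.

Total N = 7+1+1+1+1+2+1+1 = 15, so the proportions are 0.4666667, 0.0666667, 0.0666667, 0.0666667, 0.0666667, 0.1333333, 0.0666667, 0.0666667 (working shown to 7 dp, full precision carried).
D = 0.4666667² + 0.0666667² + 0.0666667² + 0.0666667² + 0.0666667² + 0.1333333² + 0.0666667² + 0.0666667² = 0.2177778 + 0.0044444 + 0.0044444 + 0.0044444 + 0.0044444 + 0.0177778 + 0.0044444 + 0.0044444 = 0.2622222.
So 1/D = 3.81356, i.e. 3.814 to 3 decimal places.

3.814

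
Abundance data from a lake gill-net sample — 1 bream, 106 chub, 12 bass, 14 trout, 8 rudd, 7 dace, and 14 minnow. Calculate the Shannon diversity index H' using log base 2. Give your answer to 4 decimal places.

Total N = 1+106+12+14+8+7+14 = 162, so the proportions are 0.006173, 0.654321, 0.074074, 0.08642, 0.049383, 0.04321, 0.08642 (working shown to 6 dp, full precision carried).
Each pᵢ log₂ pᵢ term: 0.006173×(-7.339850)=-0.045308, 0.654321×(-0.611930)=-0.400398, 0.074074×(-3.754888)=-0.278140, 0.08642×(-3.532495)=-0.305277, 0.049383×(-4.339850)=-0.214314, 0.04321×(-4.532495)=-0.195849, 0.08642×(-3.532495)=-0.305277.
Sum = -1.744563, so H' = 1.7446.

1.7446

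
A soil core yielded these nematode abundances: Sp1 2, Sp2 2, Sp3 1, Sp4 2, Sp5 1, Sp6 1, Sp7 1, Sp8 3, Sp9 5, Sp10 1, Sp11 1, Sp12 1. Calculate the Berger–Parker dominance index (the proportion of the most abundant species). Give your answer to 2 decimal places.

0.24

Total N = 2+2+1+2+1+1+1+3+5+1+1+1 = 21, so the proportions are 0.0952, 0.0952, 0.0476, 0.0952, 0.0476, 0.0476, 0.0476, 0.1429, 0.2381, 0.0476, 0.0476, 0.0476 (working shown to 4 dp, full precision carried).
The largest proportion is 0.2381, i.e. d = 0.24 to 2 decimal places.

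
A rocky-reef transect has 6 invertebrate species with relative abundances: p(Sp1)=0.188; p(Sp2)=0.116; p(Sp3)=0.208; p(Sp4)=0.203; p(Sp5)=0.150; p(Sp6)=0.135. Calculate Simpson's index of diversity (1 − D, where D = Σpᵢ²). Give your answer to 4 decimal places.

0.8260

D = 0.188² + 0.116² + 0.208² + 0.203² + 0.15² + 0.135² = 0.035344 + 0.013456 + 0.043264 + 0.041209 + 0.022500 + 0.018225 = 0.173998 (working shown to 6 dp, full precision carried).
So 1 − D = 0.826002, i.e. 0.8260 to 4 decimal places.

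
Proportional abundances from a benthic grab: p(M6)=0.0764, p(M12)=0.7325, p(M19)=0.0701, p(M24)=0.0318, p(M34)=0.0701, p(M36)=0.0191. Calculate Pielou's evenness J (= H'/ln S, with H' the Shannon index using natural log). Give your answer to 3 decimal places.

H' = −Σ pᵢ ln pᵢ = −((-0.19648) + (-0.22802) + (-0.18631) + (-0.10966) + (-0.18631) + (-0.07560)) = 0.98239 (working shown to 5 dp, full precision carried).
With S = 6 species, ln S = 1.79176, so J = 0.98239/1.79176 = 0.54828, i.e. 0.548 to 3 decimal places.

0.548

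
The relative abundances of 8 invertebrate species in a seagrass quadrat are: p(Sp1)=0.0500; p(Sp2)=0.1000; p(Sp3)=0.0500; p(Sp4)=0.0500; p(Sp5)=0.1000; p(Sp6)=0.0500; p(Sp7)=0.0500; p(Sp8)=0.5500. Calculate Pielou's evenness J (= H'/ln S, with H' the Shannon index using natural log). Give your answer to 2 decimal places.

H' = −Σ pᵢ ln pᵢ = −((-0.1498) + (-0.2303) + (-0.1498) + (-0.1498) + (-0.2303) + (-0.1498) + (-0.1498) + (-0.3288)) = 1.5383 (working shown to 4 dp, full precision carried).
With S = 8 species, ln S = 2.0794, so J = 1.5383/2.0794 = 0.7397, i.e. 0.74 to 2 decimal places.

0.74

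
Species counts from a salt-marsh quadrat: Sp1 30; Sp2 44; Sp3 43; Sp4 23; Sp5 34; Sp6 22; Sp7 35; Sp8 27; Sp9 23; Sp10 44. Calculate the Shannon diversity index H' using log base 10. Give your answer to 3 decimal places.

Total N = 30+44+43+23+34+22+35+27+23+44 = 325, so the proportions are 0.09231, 0.13538, 0.13231, 0.07077, 0.10462, 0.06769, 0.10769, 0.08308, 0.07077, 0.13538 (working shown to 5 dp, full precision carried).
Each pᵢ log₁₀ pᵢ term: 0.09231×(-1.03476)=-0.09552, 0.13538×(-0.86843)=-0.11757, 0.13231×(-0.87841)=-0.11622, 0.07077×(-1.15016)=-0.08140, 0.10462×(-0.98040)=-0.10257, 0.06769×(-1.16946)=-0.07916, 0.10769×(-0.96782)=-0.10423, 0.08308×(-1.08052)=-0.08977, 0.07077×(-1.15016)=-0.08140, 0.13538×(-0.86843)=-0.11757.
Sum = -0.98539, so H' = 0.985.

0.985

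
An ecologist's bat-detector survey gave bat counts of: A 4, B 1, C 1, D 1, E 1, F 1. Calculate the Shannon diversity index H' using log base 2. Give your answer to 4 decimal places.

2.2810

Total N = 4+1+1+1+1+1 = 9, so the proportions are 0.444444, 0.111111, 0.111111, 0.111111, 0.111111, 0.111111 (working shown to 6 dp, full precision carried).
Each pᵢ log₂ pᵢ term: 0.444444×(-1.169925)=-0.519967, 0.111111×(-3.169925)=-0.352214, 0.111111×(-3.169925)=-0.352214, 0.111111×(-3.169925)=-0.352214, 0.111111×(-3.169925)=-0.352214, 0.111111×(-3.169925)=-0.352214.
Sum = -2.281036, so H' = 2.2810.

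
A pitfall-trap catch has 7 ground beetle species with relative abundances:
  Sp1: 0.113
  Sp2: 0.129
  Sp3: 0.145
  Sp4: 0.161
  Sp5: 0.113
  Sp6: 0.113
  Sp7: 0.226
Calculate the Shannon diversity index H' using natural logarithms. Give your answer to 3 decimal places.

Each pᵢ ln pᵢ term (working shown to 5 dp, full precision carried): 0.113×(-2.18037)=-0.24638, 0.129×(-2.04794)=-0.26418, 0.145×(-1.93102)=-0.28000, 0.161×(-1.82635)=-0.29404, 0.113×(-2.18037)=-0.24638, 0.113×(-2.18037)=-0.24638, 0.226×(-1.48722)=-0.33611.
Sum = -1.91348, so H' = 1.913.

1.913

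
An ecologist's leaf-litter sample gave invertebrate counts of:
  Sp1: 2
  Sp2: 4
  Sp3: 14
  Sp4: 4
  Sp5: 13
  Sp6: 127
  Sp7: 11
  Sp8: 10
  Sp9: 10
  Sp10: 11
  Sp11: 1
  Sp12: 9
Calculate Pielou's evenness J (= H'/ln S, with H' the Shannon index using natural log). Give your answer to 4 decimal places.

0.6418

Total N = 2+4+14+4+13+127+11+10+10+11+1+9 = 216, so the proportions are 0.009259, 0.018519, 0.064815, 0.018519, 0.060185, 0.587963, 0.050926, 0.046296, 0.046296, 0.050926, 0.00463, 0.041667 (working shown to 6 dp, full precision carried).
H' = −Σ pᵢ ln pᵢ = −((-0.043353) + (-0.073870) + (-0.177348) + (-0.073870) + (-0.169140) + (-0.312262) + (-0.151626) + (-0.142254) + (-0.142254) + (-0.151626) + (-0.024886) + (-0.132419)) = 1.594908.
With S = 12 species, ln S = 2.484907, so J = 1.594908/2.484907 = 0.641838, i.e. 0.6418 to 4 decimal places.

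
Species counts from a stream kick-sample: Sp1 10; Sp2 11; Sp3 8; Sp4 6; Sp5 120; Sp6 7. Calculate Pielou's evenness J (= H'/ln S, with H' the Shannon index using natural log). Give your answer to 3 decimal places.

0.549

Total N = 10+11+8+6+120+7 = 162, so the proportions are 0.06173, 0.0679, 0.04938, 0.03704, 0.74074, 0.04321 (working shown to 5 dp, full precision carried).
H' = −Σ pᵢ ln pᵢ = −((-0.17191) + (-0.18263) + (-0.14855) + (-0.12207) + (-0.22230) + (-0.13575)) = 0.98322.
With S = 6 species, ln S = 1.79176, so J = 0.98322/1.79176 = 0.54874, i.e. 0.549 to 3 decimal places.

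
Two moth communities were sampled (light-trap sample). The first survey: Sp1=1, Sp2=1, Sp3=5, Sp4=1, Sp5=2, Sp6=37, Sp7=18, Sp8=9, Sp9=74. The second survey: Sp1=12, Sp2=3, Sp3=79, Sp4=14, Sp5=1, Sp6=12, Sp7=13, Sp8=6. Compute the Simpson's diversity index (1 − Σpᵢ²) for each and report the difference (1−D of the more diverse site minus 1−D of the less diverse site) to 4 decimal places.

The first survey: N=148, proportions 0.006757, 0.006757, 0.033784, 0.006757, 0.013514, 0.25, 0.121622, 0.060811, 0.5, giving 1−D = 0.667549 (working shown to 6 dp, full precision carried).
The second survey: N=140, proportions 0.085714, 0.021429, 0.564286, 0.1, 0.007143, 0.085714, 0.092857, 0.042857, giving 1−D = 0.645918.
Difference = |0.667549 − 0.645918| = 0.021631, i.e. 0.0216 to 4 decimal places.

0.0216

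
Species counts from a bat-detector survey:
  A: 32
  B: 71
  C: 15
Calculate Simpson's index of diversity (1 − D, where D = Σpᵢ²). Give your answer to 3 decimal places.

Total N = 32+71+15 = 118, so the proportions are 0.27119, 0.60169, 0.12712 (working shown to 5 dp, full precision carried).
D = 0.27119² + 0.60169² + 0.12712² = 0.07354 + 0.36204 + 0.01616 = 0.45174.
So 1 − D = 0.54826, i.e. 0.548 to 3 decimal places.

0.548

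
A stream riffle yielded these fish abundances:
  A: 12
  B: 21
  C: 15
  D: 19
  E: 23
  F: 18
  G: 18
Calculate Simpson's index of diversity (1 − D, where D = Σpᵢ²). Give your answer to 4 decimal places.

Total N = 12+21+15+19+23+18+18 = 126, so the proportions are 0.095238, 0.166667, 0.119048, 0.150794, 0.18254, 0.142857, 0.142857 (working shown to 6 dp, full precision carried).
D = 0.095238² + 0.166667² + 0.119048² + 0.150794² + 0.18254² + 0.142857² + 0.142857² = 0.009070 + 0.027778 + 0.014172 + 0.022739 + 0.033321 + 0.020408 + 0.020408 = 0.147896.
So 1 − D = 0.852104, i.e. 0.8521 to 4 decimal places.

0.8521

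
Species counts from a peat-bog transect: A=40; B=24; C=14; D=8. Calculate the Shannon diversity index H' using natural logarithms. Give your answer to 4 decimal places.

Total N = 40+24+14+8 = 86, so the proportions are 0.465116, 0.27907, 0.162791, 0.093023 (working shown to 6 dp, full precision carried).
Each pᵢ ln pᵢ term: 0.465116×(-0.765468)=-0.356032, 0.27907×(-1.276293)=-0.356175, 0.162791×(-1.815290)=-0.295512, 0.093023×(-2.374906)=-0.220921.
Sum = -1.228640, so H' = 1.2286.

1.2286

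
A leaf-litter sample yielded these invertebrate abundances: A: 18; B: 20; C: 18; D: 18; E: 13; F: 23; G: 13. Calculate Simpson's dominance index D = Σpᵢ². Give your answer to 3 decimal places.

0.148

Total N = 18+20+18+18+13+23+13 = 123, so the proportions are 0.14634, 0.1626, 0.14634, 0.14634, 0.10569, 0.18699, 0.10569 (working shown to 5 dp, full precision carried).
D = 0.14634² + 0.1626² + 0.14634² + 0.14634² + 0.10569² + 0.18699² + 0.10569² = 0.02142 + 0.02644 + 0.02142 + 0.02142 + 0.01117 + 0.03497 + 0.01117 = 0.14799.
To 3 decimal places, D = 0.148.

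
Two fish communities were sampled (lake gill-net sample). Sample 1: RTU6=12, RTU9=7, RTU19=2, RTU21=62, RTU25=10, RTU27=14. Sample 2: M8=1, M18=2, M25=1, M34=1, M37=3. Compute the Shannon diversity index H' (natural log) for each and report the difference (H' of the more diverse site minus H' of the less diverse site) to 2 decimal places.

0.19

Sample 1: N=107, proportions 0.1121, 0.0654, 0.0187, 0.5794, 0.0935, 0.1308, giving H' = 1.3020 (working shown to 4 dp, full precision carried).
Sample 2: N=8, proportions 0.125, 0.25, 0.125, 0.125, 0.375, giving H' = 1.4942.
Difference = |1.3020 − 1.4942| = 0.1922, i.e. 0.19 to 2 decimal places.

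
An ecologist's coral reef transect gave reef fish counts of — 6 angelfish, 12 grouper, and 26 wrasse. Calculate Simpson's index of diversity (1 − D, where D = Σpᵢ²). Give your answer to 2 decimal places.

0.56

Total N = 6+12+26 = 44, so the proportions are 0.1364, 0.2727, 0.5909 (working shown to 4 dp, full precision carried).
D = 0.1364² + 0.2727² + 0.5909² = 0.0186 + 0.0744 + 0.3492 = 0.4421.
So 1 − D = 0.5579, i.e. 0.56 to 2 decimal places.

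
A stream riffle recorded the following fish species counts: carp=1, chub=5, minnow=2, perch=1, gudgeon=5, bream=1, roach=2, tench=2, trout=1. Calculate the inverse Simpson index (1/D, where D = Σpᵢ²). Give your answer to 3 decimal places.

6.061

Total N = 1+5+2+1+5+1+2+2+1 = 20, so the proportions are 0.05, 0.25, 0.1, 0.05, 0.25, 0.05, 0.1, 0.1, 0.05 (working shown to 7 dp, full precision carried).
D = 0.05² + 0.25² + 0.1² + 0.05² + 0.25² + 0.05² + 0.1² + 0.1² + 0.05² = 0.0025000 + 0.0625000 + 0.0100000 + 0.0025000 + 0.0625000 + 0.0025000 + 0.0100000 + 0.0100000 + 0.0025000 = 0.1650000.
So 1/D = 6.06061, i.e. 6.061 to 3 decimal places.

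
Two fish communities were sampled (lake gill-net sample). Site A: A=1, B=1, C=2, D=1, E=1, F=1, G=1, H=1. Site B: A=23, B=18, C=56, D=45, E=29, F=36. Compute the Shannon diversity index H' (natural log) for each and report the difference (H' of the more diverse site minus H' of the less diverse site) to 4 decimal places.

Site A: N=9, proportions 0.111111, 0.111111, 0.222222, 0.111111, 0.111111, 0.111111, 0.111111, 0.111111, giving H' = 2.043192 (working shown to 6 dp, full precision carried).
Site B: N=207, proportions 0.111111, 0.086957, 0.270531, 0.217391, 0.140097, 0.173913, giving H' = 1.721507.
Difference = |2.043192 − 1.721507| = 0.321685, i.e. 0.3217 to 4 decimal places.

0.3217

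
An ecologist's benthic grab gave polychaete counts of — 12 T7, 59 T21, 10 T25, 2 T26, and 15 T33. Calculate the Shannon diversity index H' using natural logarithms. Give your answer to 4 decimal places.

Total N = 12+59+10+2+15 = 98, so the proportions are 0.122449, 0.602041, 0.102041, 0.020408, 0.153061 (working shown to 6 dp, full precision carried).
Each pᵢ ln pᵢ term: 0.122449×(-2.100061)=-0.257150, 0.602041×(-0.507430)=-0.305494, 0.102041×(-2.282382)=-0.232896, 0.020408×(-3.891820)=-0.079425, 0.153061×(-1.876917)=-0.287283.
Sum = -1.162248, so H' = 1.1622.

1.1622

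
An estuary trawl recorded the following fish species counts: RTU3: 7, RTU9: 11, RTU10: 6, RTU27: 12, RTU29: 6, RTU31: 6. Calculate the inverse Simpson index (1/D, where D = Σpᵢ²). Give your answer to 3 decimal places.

Total N = 7+11+6+12+6+6 = 48, so the proportions are 0.1458333, 0.2291667, 0.125, 0.25, 0.125, 0.125 (working shown to 7 dp, full precision carried).
D = 0.1458333² + 0.2291667² + 0.125² + 0.25² + 0.125² + 0.125² = 0.0212674 + 0.0525174 + 0.0156250 + 0.0625000 + 0.0156250 + 0.0156250 = 0.1831597.
So 1/D = 5.45972, i.e. 5.460 to 3 decimal places.

5.460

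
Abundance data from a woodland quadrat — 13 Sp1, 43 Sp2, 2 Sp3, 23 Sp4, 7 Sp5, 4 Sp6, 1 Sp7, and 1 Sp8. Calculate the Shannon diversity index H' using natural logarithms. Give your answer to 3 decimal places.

1.482

Total N = 13+43+2+23+7+4+1+1 = 94, so the proportions are 0.1383, 0.45745, 0.02128, 0.24468, 0.07447, 0.04255, 0.01064, 0.01064 (working shown to 5 dp, full precision carried).
Each pᵢ ln pᵢ term: 0.1383×(-1.97835)=-0.27360, 0.45745×(-0.78209)=-0.35777, 0.02128×(-3.85015)=-0.08192, 0.24468×(-1.40780)=-0.34446, 0.07447×(-2.59738)=-0.19342, 0.04255×(-3.15700)=-0.13434, 0.01064×(-4.54329)=-0.04833, 0.01064×(-4.54329)=-0.04833.
Sum = -1.48218, so H' = 1.482.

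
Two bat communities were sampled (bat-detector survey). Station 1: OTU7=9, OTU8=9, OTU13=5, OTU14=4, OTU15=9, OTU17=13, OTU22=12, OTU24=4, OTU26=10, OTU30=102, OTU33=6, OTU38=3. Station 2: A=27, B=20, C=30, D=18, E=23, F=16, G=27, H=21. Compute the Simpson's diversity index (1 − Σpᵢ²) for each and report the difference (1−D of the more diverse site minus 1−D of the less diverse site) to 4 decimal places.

Station 1: N=186, proportions 0.0483871, 0.0483871, 0.0268817, 0.0215054, 0.0483871, 0.0698925, 0.0645161, 0.0215054, 0.0537634, 0.5483871, 0.0322581, 0.016129, giving 1−D = 0.6773615 (working shown to 7 dp, full precision carried).
Station 2: N=182, proportions 0.1483516, 0.1098901, 0.1648352, 0.0989011, 0.1263736, 0.0879121, 0.1483516, 0.1153846, giving 1−D = 0.8699432.
Difference = |0.6773615 − 0.8699432| = 0.1925817, i.e. 0.1926 to 4 decimal places.

0.1926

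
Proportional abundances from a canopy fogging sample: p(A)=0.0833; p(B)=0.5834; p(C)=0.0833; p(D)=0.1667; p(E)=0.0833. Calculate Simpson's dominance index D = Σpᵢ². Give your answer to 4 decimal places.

0.3890

D = 0.0833² + 0.5834² + 0.0833² + 0.1667² + 0.0833² = 0.006939 + 0.340356 + 0.006939 + 0.027789 + 0.006939 = 0.388961 (working shown to 6 dp, full precision carried).
To 4 decimal places, D = 0.3890.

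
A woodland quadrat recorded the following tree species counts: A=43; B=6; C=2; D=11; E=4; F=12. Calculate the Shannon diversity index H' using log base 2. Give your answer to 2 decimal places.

1.93

Total N = 43+6+2+11+4+12 = 78, so the proportions are 0.5513, 0.0769, 0.0256, 0.141, 0.0513, 0.1538 (working shown to 4 dp, full precision carried).
Each pᵢ log₂ pᵢ term: 0.5513×(-0.8591)=-0.4736, 0.0769×(-3.7004)=-0.2846, 0.0256×(-5.2854)=-0.1355, 0.141×(-2.8260)=-0.3985, 0.0513×(-4.2854)=-0.2198, 0.1538×(-2.7004)=-0.4155.
Sum = -1.9276, so H' = 1.93.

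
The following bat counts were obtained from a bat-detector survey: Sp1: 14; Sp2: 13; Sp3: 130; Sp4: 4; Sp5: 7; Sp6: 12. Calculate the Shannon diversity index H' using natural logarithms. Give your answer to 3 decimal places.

1.015

Total N = 14+13+130+4+7+12 = 180, so the proportions are 0.07778, 0.07222, 0.72222, 0.02222, 0.03889, 0.06667 (working shown to 5 dp, full precision carried).
Each pᵢ ln pᵢ term: 0.07778×(-2.55390)=-0.19864, 0.07222×(-2.62801)=-0.18980, 0.72222×(-0.32542)=-0.23503, 0.02222×(-3.80666)=-0.08459, 0.03889×(-3.24705)=-0.12627, 0.06667×(-2.70805)=-0.18054.
Sum = -1.01487, so H' = 1.015.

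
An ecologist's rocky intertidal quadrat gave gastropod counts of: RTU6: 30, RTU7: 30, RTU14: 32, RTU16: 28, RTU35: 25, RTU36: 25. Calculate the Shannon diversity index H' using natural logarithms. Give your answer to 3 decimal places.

1.787

Total N = 30+30+32+28+25+25 = 170, so the proportions are 0.17647, 0.17647, 0.18824, 0.16471, 0.14706, 0.14706 (working shown to 5 dp, full precision carried).
Each pᵢ ln pᵢ term: 0.17647×(-1.73460)=-0.30611, 0.17647×(-1.73460)=-0.30611, 0.18824×(-1.67006)=-0.31436, 0.16471×(-1.80359)=-0.29706, 0.14706×(-1.91692)=-0.28190, 0.14706×(-1.91692)=-0.28190.
Sum = -1.78744, so H' = 1.787.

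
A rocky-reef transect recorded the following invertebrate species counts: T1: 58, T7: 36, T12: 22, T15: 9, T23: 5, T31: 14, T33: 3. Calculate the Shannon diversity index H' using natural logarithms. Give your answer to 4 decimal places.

Total N = 58+36+22+9+5+14+3 = 147, so the proportions are 0.394558, 0.244898, 0.14966, 0.061224, 0.034014, 0.095238, 0.020408 (working shown to 6 dp, full precision carried).
Each pᵢ ln pᵢ term: 0.394558×(-0.929990)=-0.366935, 0.244898×(-1.406914)=-0.344550, 0.14966×(-1.899390)=-0.284262, 0.061224×(-2.793208)=-0.171013, 0.034014×(-3.380995)=-0.115000, 0.095238×(-2.351375)=-0.223941, 0.020408×(-3.891820)=-0.079425.
Sum = -1.585125, so H' = 1.5851.

1.5851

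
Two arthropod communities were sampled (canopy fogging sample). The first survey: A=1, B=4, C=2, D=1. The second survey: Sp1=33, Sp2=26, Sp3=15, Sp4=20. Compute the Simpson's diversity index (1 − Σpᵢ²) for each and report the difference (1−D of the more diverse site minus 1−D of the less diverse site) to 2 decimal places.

The first survey: N=8, proportions 0.125, 0.5, 0.25, 0.125, giving 1−D = 0.6562 (working shown to 4 dp, full precision carried).
The second survey: N=94, proportions 0.3511, 0.2766, 0.1596, 0.2128, giving 1−D = 0.7295.
Difference = |0.6562 − 0.7295| = 0.0733, i.e. 0.07 to 2 decimal places.

0.07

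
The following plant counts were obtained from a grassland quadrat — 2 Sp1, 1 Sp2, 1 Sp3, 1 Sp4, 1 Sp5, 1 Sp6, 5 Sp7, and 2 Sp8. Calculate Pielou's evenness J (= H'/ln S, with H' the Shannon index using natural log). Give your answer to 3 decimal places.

0.897

Total N = 2+1+1+1+1+1+5+2 = 14, so the proportions are 0.14286, 0.07143, 0.07143, 0.07143, 0.07143, 0.07143, 0.35714, 0.14286 (working shown to 5 dp, full precision carried).
H' = −Σ pᵢ ln pᵢ = −((-0.27799) + (-0.18850) + (-0.18850) + (-0.18850) + (-0.18850) + (-0.18850) + (-0.36772) + (-0.27799)) = 1.86622.
With S = 8 species, ln S = 2.07944, so J = 1.86622/2.07944 = 0.89746, i.e. 0.897 to 3 decimal places.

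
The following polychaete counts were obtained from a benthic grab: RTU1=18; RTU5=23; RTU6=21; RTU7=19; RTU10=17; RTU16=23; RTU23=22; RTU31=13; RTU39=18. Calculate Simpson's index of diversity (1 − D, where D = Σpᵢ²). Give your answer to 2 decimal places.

Total N = 18+23+21+19+17+23+22+13+18 = 174, so the proportions are 0.1034, 0.1322, 0.1207, 0.1092, 0.0977, 0.1322, 0.1264, 0.0747, 0.1034 (working shown to 4 dp, full precision carried).
D = 0.1034² + 0.1322² + 0.1207² + 0.1092² + 0.0977² + 0.1322² + 0.1264² + 0.0747² + 0.1034² = 0.0107 + 0.0175 + 0.0146 + 0.0119 + 0.0095 + 0.0175 + 0.0160 + 0.0056 + 0.0107 = 0.1140.
So 1 − D = 0.8860, i.e. 0.89 to 2 decimal places.

0.89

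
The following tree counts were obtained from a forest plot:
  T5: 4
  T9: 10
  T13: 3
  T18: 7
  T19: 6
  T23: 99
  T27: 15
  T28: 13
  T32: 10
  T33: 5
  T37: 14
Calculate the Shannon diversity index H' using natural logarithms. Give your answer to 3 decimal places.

1.714

Total N = 4+10+3+7+6+99+15+13+10+5+14 = 186, so the proportions are 0.02151, 0.05376, 0.01613, 0.03763, 0.03226, 0.53226, 0.08065, 0.06989, 0.05376, 0.02688, 0.07527 (working shown to 5 dp, full precision carried).
Each pᵢ ln pᵢ term: 0.02151×(-3.83945)=-0.08257, 0.05376×(-2.92316)=-0.15716, 0.01613×(-4.12713)=-0.06657, 0.03763×(-3.27984)=-0.12343, 0.03226×(-3.43399)=-0.11077, 0.53226×(-0.63063)=-0.33566, 0.08065×(-2.51770)=-0.20304, 0.06989×(-2.66080)=-0.18597, 0.05376×(-2.92316)=-0.15716, 0.02688×(-3.61631)=-0.09721, 0.07527×(-2.58669)=-0.19470.
Sum = -1.71424, so H' = 1.714.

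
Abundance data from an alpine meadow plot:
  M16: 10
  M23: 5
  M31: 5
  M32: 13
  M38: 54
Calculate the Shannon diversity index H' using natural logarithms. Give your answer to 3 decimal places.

Total N = 10+5+5+13+54 = 87, so the proportions are 0.11494, 0.05747, 0.05747, 0.14943, 0.62069 (working shown to 5 dp, full precision carried).
Each pᵢ ln pᵢ term: 0.11494×(-2.16332)=-0.24866, 0.05747×(-2.85647)=-0.16416, 0.05747×(-2.85647)=-0.16416, 0.14943×(-1.90096)=-0.28405, 0.62069×(-0.47692)=-0.29602.
Sum = -1.15706, so H' = 1.157.

1.157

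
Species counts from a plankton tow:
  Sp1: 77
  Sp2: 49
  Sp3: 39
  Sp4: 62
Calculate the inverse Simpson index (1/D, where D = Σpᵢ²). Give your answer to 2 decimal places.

3.76

Total N = 77+49+39+62 = 227, so the proportions are 0.339207, 0.215859, 0.171806, 0.273128 (working shown to 6 dp, full precision carried).
D = 0.339207² + 0.215859² + 0.171806² + 0.273128² = 0.115061 + 0.046595 + 0.029517 + 0.074599 = 0.265773.
So 1/D = 3.7626, i.e. 3.76 to 2 decimal places.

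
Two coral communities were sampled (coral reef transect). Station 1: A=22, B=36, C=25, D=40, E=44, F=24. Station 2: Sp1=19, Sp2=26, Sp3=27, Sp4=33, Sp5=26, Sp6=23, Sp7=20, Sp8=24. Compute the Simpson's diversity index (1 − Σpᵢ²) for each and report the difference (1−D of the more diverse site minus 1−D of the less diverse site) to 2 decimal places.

Station 1: N=191, proportions 0.11518, 0.18848, 0.13089, 0.20942, 0.23037, 0.12565, giving 1−D = 0.82136 (working shown to 5 dp, full precision carried).
Station 2: N=198, proportions 0.09596, 0.13131, 0.13636, 0.16667, 0.13131, 0.11616, 0.10101, 0.12121, giving 1−D = 0.87154.
Difference = |0.82136 − 0.87154| = 0.05018, i.e. 0.05 to 2 decimal places.

0.05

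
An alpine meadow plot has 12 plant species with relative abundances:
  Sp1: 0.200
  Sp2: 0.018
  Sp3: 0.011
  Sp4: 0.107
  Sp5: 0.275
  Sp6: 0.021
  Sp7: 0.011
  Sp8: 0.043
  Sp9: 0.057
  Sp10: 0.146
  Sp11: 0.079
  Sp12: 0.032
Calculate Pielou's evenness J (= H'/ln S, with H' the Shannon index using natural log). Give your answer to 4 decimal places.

H' = −Σ pᵢ ln pᵢ = −((-0.321888) + (-0.072313) + (-0.049608) + (-0.239137) + (-0.355021) + (-0.081128) + (-0.049608) + (-0.135302) + (-0.163288) + (-0.280926) + (-0.200526) + (-0.110145)) = 2.058890 (working shown to 6 dp, full precision carried).
With S = 12 species, ln S = 2.484907, so J = 2.058890/2.484907 = 0.828558, i.e. 0.8286 to 4 decimal places.

0.8286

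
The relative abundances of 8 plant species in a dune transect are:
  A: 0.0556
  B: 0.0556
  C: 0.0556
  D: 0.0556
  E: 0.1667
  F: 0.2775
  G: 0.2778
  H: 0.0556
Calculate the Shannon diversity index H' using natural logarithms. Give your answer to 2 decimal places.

Each pᵢ ln pᵢ term (working shown to 4 dp, full precision carried): 0.0556×(-2.8896)=-0.1607, 0.0556×(-2.8896)=-0.1607, 0.0556×(-2.8896)=-0.1607, 0.0556×(-2.8896)=-0.1607, 0.1667×(-1.7916)=-0.2987, 0.2775×(-1.2819)=-0.3557, 0.2778×(-1.2809)=-0.3558, 0.0556×(-2.8896)=-0.1607.
Sum = -1.8135, so H' = 1.81.

1.81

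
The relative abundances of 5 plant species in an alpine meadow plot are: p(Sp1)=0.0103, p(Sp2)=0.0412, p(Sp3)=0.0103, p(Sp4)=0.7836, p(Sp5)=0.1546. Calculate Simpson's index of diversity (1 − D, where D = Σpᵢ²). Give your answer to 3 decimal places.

D = 0.0103² + 0.0412² + 0.0103² + 0.7836² + 0.1546² = 0.00011 + 0.00170 + 0.00011 + 0.61403 + 0.02390 = 0.63984 (working shown to 5 dp, full precision carried).
So 1 − D = 0.36016, i.e. 0.360 to 3 decimal places.

0.360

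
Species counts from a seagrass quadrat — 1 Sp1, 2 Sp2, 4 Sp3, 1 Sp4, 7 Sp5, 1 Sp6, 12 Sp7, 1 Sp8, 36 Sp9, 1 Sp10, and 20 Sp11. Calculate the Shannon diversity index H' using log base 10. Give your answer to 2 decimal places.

0.73

Total N = 1+2+4+1+7+1+12+1+36+1+20 = 86, so the proportions are 0.0116, 0.0233, 0.0465, 0.0116, 0.0814, 0.0116, 0.1395, 0.0116, 0.4186, 0.0116, 0.2326 (working shown to 4 dp, full precision carried).
Each pᵢ log₁₀ pᵢ term: 0.0116×(-1.9345)=-0.0225, 0.0233×(-1.6335)=-0.0380, 0.0465×(-1.3324)=-0.0620, 0.0116×(-1.9345)=-0.0225, 0.0814×(-1.0894)=-0.0887, 0.0116×(-1.9345)=-0.0225, 0.1395×(-0.8553)=-0.1193, 0.0116×(-1.9345)=-0.0225, 0.4186×(-0.3782)=-0.1583, 0.0116×(-1.9345)=-0.0225, 0.2326×(-0.6335)=-0.1473.
Sum = -0.7261, so H' = 0.73.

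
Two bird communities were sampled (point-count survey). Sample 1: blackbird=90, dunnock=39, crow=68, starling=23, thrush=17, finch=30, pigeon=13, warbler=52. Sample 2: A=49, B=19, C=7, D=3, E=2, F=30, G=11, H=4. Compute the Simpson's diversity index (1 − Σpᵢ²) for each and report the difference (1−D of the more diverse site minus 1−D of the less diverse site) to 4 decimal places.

0.0762

Sample 1: N=332, proportions 0.271084, 0.11747, 0.204819, 0.069277, 0.051205, 0.090361, 0.039157, 0.156627, giving 1−D = 0.829112 (working shown to 6 dp, full precision carried).
Sample 2: N=125, proportions 0.392, 0.152, 0.056, 0.024, 0.016, 0.24, 0.088, 0.032, giving 1−D = 0.752896.
Difference = |0.829112 − 0.752896| = 0.076216, i.e. 0.0762 to 4 decimal places.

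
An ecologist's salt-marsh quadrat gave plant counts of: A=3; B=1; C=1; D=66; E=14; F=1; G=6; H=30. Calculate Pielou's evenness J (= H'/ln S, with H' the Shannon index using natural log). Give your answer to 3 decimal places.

0.617

Total N = 3+1+1+66+14+1+6+30 = 122, so the proportions are 0.02459, 0.0082, 0.0082, 0.54098, 0.11475, 0.0082, 0.04918, 0.2459 (working shown to 5 dp, full precision carried).
H' = −Σ pᵢ ln pᵢ = −((-0.09112) + (-0.03938) + (-0.03938) + (-0.33236) + (-0.24844) + (-0.03938) + (-0.14814) + (-0.34496)) = 1.28315.
With S = 8 species, ln S = 2.07944, so J = 1.28315/2.07944 = 0.61706, i.e. 0.617 to 3 decimal places.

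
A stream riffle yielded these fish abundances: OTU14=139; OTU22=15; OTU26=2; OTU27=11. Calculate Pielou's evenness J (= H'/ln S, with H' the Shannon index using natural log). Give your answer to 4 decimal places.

Total N = 139+15+2+11 = 167, so the proportions are 0.832335, 0.08982, 0.011976, 0.065868 (working shown to 6 dp, full precision carried).
H' = −Σ pᵢ ln pᵢ = −((-0.152750) + (-0.216462) + (-0.052992) + (-0.179168)) = 0.601372.
With S = 4 species, ln S = 1.386294, so J = 0.601372/1.386294 = 0.433799, i.e. 0.4338 to 4 decimal places.

0.4338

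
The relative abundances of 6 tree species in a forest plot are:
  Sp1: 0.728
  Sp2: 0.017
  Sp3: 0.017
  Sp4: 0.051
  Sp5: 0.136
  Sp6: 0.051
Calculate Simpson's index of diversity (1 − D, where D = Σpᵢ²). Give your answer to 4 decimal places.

D = 0.728² + 0.017² + 0.017² + 0.051² + 0.136² + 0.051² = 0.529984 + 0.000289 + 0.000289 + 0.002601 + 0.018496 + 0.002601 = 0.554260 (working shown to 6 dp, full precision carried).
So 1 − D = 0.445740, i.e. 0.4457 to 4 decimal places.

0.4457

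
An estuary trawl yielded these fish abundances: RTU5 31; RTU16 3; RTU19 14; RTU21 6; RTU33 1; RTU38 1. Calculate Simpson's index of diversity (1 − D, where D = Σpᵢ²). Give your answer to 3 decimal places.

Total N = 31+3+14+6+1+1 = 56, so the proportions are 0.55357, 0.05357, 0.25, 0.10714, 0.01786, 0.01786 (working shown to 5 dp, full precision carried).
D = 0.55357² + 0.05357² + 0.25² + 0.10714² + 0.01786² + 0.01786² = 0.30644 + 0.00287 + 0.06250 + 0.01148 + 0.00032 + 0.00032 = 0.38393.
So 1 − D = 0.61607, i.e. 0.616 to 3 decimal places.

0.616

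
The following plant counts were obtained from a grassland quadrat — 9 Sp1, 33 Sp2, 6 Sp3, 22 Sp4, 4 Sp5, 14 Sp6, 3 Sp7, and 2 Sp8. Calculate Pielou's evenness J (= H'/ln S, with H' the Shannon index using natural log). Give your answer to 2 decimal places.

0.83

Total N = 9+33+6+22+4+14+3+2 = 93, so the proportions are 0.0968, 0.3548, 0.0645, 0.2366, 0.043, 0.1505, 0.0323, 0.0215 (working shown to 4 dp, full precision carried).
H' = −Σ pᵢ ln pᵢ = −((-0.2260) + (-0.3676) + (-0.1768) + (-0.3410) + (-0.1353) + (-0.2850) + (-0.1108) + (-0.0826)) = 1.7252.
With S = 8 species, ln S = 2.0794, so J = 1.7252/2.0794 = 0.8296, i.e. 0.83 to 2 decimal places.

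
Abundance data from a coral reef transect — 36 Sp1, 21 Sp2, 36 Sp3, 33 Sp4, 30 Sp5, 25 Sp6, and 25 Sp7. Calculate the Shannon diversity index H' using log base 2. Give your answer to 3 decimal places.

2.782

Total N = 36+21+36+33+30+25+25 = 206, so the proportions are 0.17476, 0.10194, 0.17476, 0.16019, 0.14563, 0.12136, 0.12136 (working shown to 5 dp, full precision carried).
Each pᵢ log₂ pᵢ term: 0.17476×(-2.51658)=-0.43979, 0.10194×(-3.29418)=-0.33581, 0.17476×(-2.51658)=-0.43979, 0.16019×(-2.64211)=-0.42325, 0.14563×(-2.77961)=-0.40480, 0.12136×(-3.04264)=-0.36925, 0.12136×(-3.04264)=-0.36925.
Sum = -2.78195, so H' = 2.782.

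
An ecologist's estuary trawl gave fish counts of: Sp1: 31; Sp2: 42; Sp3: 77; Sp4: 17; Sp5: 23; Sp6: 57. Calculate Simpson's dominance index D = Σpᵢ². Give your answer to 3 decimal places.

0.209

Total N = 31+42+77+17+23+57 = 247, so the proportions are 0.12551, 0.17004, 0.31174, 0.06883, 0.09312, 0.23077 (working shown to 5 dp, full precision carried).
D = 0.12551² + 0.17004² + 0.31174² + 0.06883² + 0.09312² + 0.23077² = 0.01575 + 0.02891 + 0.09718 + 0.00474 + 0.00867 + 0.05325 = 0.20851.
To 3 decimal places, D = 0.209.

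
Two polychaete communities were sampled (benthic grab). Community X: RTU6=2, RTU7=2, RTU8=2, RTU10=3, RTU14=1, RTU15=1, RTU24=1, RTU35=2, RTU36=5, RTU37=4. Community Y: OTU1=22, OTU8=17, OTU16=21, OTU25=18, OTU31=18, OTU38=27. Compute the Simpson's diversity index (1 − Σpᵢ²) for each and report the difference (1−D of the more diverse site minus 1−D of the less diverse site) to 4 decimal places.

Community X: N=23, proportions 0.0869565, 0.0869565, 0.0869565, 0.1304348, 0.0434783, 0.0434783, 0.0434783, 0.0869565, 0.2173913, 0.173913, giving 1−D = 0.8695652 (working shown to 7 dp, full precision carried).
Community Y: N=123, proportions 0.1788618, 0.1382114, 0.1707317, 0.1463415, 0.1463415, 0.2195122, giving 1−D = 0.8287395.
Difference = |0.8695652 − 0.8287395| = 0.0408257, i.e. 0.0408 to 4 decimal places.

0.0408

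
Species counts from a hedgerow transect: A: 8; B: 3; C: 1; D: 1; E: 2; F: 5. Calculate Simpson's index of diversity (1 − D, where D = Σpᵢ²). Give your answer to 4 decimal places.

0.7400

Total N = 8+3+1+1+2+5 = 20, so the proportions are 0.4, 0.15, 0.05, 0.05, 0.1, 0.25 (working shown to 6 dp, full precision carried).
D = 0.4² + 0.15² + 0.05² + 0.05² + 0.1² + 0.25² = 0.160000 + 0.022500 + 0.002500 + 0.002500 + 0.010000 + 0.062500 = 0.260000.
So 1 − D = 0.740000, i.e. 0.7400 to 4 decimal places.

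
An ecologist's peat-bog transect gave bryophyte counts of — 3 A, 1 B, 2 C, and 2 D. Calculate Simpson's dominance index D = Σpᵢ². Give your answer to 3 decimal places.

Total N = 3+1+2+2 = 8, so the proportions are 0.375, 0.125, 0.25, 0.25 (working shown to 5 dp, full precision carried).
D = 0.375² + 0.125² + 0.25² + 0.25² = 0.14062 + 0.01562 + 0.06250 + 0.06250 = 0.28125.
To 3 decimal places, D = 0.281.

0.281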